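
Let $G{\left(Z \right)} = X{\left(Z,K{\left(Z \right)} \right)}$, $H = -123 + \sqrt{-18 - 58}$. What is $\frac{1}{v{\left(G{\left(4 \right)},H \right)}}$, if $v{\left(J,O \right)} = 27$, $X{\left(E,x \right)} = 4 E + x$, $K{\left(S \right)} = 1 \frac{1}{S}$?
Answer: $\frac{1}{27} \approx 0.037037$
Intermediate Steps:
$K{\left(S \right)} = \frac{1}{S}$
$H = -123 + 2 i \sqrt{19}$ ($H = -123 + \sqrt{-76} = -123 + 2 i \sqrt{19} \approx -123.0 + 8.7178 i$)
$X{\left(E,x \right)} = x + 4 E$
$G{\left(Z \right)} = \frac{1}{Z} + 4 Z$
$\frac{1}{v{\left(G{\left(4 \right)},H \right)}} = \frac{1}{27}$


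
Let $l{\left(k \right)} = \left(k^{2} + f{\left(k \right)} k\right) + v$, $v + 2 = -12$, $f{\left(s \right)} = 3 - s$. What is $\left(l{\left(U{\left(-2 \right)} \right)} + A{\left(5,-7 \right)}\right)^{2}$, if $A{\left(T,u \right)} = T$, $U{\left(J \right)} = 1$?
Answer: $36$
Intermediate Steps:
$v = -14$ ($v = -2 - 12 = -14$)
$l{\left(k \right)} = -14 + k^{2} + k \left(3 - k\right)$ ($l{\left(k \right)} = \left(k^{2} + \left(3 - k\right) k\right) - 14 = \left(k^{2} + k \left(3 - k\right)\right) - 14 = -14 + k^{2} + k \left(3 - k\right)$)
$\left(l{\left(U{\left(-2 \right)} \right)} + A{\left(5,-7 \right)}\right)^{2} = \left(\left(-14 + 3 \cdot 1\right) + 5\right)^{2} = \left(\left(-14 + 3\right) + 5\right)^{2} = \left(-11 + 5\right)^{2} = \left(-6\right)^{2} = 36$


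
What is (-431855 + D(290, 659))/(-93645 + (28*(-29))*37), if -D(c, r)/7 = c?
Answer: 433885/123689 ≈ 3.5079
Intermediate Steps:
D(c, r) = -7*c
(-431855 + D(290, 659))/(-93645 + (28*(-29))*37) = (-431855 - 7*290)/(-93645 + (28*(-29))*37) = (-431855 - 2030)/(-93645 - 812*37) = -433885/(-93645 - 30044) = -433885/(-123689) = -433885*(-1/123689) = 433885/123689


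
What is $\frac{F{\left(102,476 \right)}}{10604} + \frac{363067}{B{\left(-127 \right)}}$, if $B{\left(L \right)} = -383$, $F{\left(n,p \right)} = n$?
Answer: $- \frac{1924961701}{2030666} \approx -947.95$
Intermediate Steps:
$\frac{F{\left(102,476 \right)}}{10604} + \frac{363067}{B{\left(-127 \right)}} = \frac{102}{10604} + \frac{363067}{-383} = 102 \cdot \frac{1}{10604} + 363067 \left(- \frac{1}{383}\right) = \frac{51}{5302} - \frac{363067}{383} = - \frac{1924961701}{2030666}$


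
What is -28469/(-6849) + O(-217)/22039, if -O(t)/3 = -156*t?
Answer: -68128753/150945111 ≈ -0.45135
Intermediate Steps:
O(t) = 468*t (O(t) = -(-468)*t = 468*t)
-28469/(-6849) + O(-217)/22039 = -28469/(-6849) + (468*(-217))/22039 = -28469*(-1/6849) - 101556*1/22039 = 28469/6849 - 101556/22039 = -68128753/150945111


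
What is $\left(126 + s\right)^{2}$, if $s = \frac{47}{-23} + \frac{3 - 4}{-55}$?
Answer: $\frac{24595021584}{1600225} \approx 15370.0$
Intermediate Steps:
$s = - \frac{2562}{1265}$ ($s = 47 \left(- \frac{1}{23}\right) - - \frac{1}{55} = - \frac{47}{23} + \frac{1}{55} = - \frac{2562}{1265} \approx -2.0253$)
$\left(126 + s\right)^{2} = \left(126 - \frac{2562}{1265}\right)^{2} = \left(\frac{156828}{1265}\right)^{2} = \frac{24595021584}{1600225}$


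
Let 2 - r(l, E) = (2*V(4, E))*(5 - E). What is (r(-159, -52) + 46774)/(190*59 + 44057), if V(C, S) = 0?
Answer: 46776/55267 ≈ 0.84636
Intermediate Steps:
r(l, E) = 2 (r(l, E) = 2 - 2*0*(5 - E) = 2 - 0*(5 - E) = 2 - 1*0 = 2 + 0 = 2)
(r(-159, -52) + 46774)/(190*59 + 44057) = (2 + 46774)/(190*59 + 44057) = 46776/(11210 + 44057) = 46776/55267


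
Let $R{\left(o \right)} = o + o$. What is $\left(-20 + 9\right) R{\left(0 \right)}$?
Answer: $0$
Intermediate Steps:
$R{\left(o \right)} = 2 o$
$\left(-20 + 9\right) R{\left(0 \right)} = \left(-20 + 9\right) 2 \cdot 0 = \left(-11\right) 0 = 0$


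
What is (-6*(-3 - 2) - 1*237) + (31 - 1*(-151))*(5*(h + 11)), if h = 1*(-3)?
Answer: 7073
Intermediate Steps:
h = -3
(-6*(-3 - 2) - 1*237) + (31 - 1*(-151))*(5*(h + 11)) = (-6*(-3 - 2) - 1*237) + (31 - 1*(-151))*(5*(-3 + 11)) = (-6*(-5) - 237) + (31 + 151)*(5*8) = (30 - 237) + 182*40 = -207 + 7280 = 7073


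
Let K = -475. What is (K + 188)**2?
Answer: 82369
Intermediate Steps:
(K + 188)**2 = (-475 + 188)**2 = (-287)**2 = 82369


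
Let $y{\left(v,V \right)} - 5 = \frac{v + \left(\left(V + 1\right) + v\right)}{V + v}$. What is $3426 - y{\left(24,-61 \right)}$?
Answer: $\frac{126565}{37} \approx 3420.7$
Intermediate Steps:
$y{\left(v,V \right)} = 5 + \frac{1 + V + 2 v}{V + v}$ ($y{\left(v,V \right)} = 5 + \frac{v + \left(\left(V + 1\right) + v\right)}{V + v} = 5 + \frac{v + \left(\left(1 + V\right) + v\right)}{V + v} = 5 + \frac{v + \left(1 + V + v\right)}{V + v} = 5 + \frac{1 + V + 2 v}{V + v}$)
$3426 - y{\left(24,-61 \right)} = 3426 - \frac{1 + 6 \left(-61\right) + 7 \cdot 24}{-61 + 24} = 3426 - \frac{1 - 366 + 168}{-37} = 3426 - \left(- \frac{1}{37}\right) \left(-197\right) = 3426 - \frac{197}{37} = \frac{126565}{37}$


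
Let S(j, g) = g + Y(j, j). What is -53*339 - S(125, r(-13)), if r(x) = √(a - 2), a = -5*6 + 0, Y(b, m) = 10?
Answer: -17977 - 4*I*√2 ≈ -17977.0 - 5.6569*I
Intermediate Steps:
a = -30 (a = -30 + 0 = -30)
r(x) = 4*I*√2 (r(x) = √(-30 - 2) = √(-32) = 4*I*√2)
S(j, g) = 10 + g (S(j, g) = g + 10 = 10 + g)
-53*339 - S(125, r(-13)) = -53*339 - (10 + 4*I*√2) = -17967 + (-10 - 4*I*√2) = -17977 - 4*I*√2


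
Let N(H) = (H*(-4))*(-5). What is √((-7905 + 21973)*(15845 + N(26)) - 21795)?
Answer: 5*√9208041 ≈ 15172.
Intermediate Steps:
N(H) = 20*H (N(H) = -4*H*(-5) = 20*H)
√((-7905 + 21973)*(15845 + N(26)) - 21795) = √((-7905 + 21973)*(15845 + 20*26) - 21795) = √(14068*(15845 + 520) - 21795) = √(14068*16365 - 21795) = √(230222820 - 21795) = √230201025 = 5*√9208041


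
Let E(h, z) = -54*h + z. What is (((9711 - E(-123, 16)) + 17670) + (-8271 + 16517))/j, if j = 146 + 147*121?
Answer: 28969/17933 ≈ 1.6154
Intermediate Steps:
E(h, z) = z - 54*h
j = 17933 (j = 146 + 17787 = 17933)
(((9711 - E(-123, 16)) + 17670) + (-8271 + 16517))/j = (((9711 - (16 - 54*(-123))) + 17670) + (-8271 + 16517))/17933 = (((9711 - (16 + 6642)) + 17670) + 8246)*(1/17933) = (((9711 - 1*6658) + 17670) + 8246)*(1/17933) = (((9711 - 6658) + 17670) + 8246)*(1/17933) = ((3053 + 17670) + 8246)*(1/17933) = (20723 + 8246)*(1/17933) = 28969*(1/17933) = 28969/17933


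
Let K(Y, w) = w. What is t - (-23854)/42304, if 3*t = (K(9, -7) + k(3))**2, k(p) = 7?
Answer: 11927/21152 ≈ 0.56387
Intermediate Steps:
t = 0 (t = (-7 + 7)**2/3 = (1/3)*0**2 = (1/3)*0 = 0)
t - (-23854)/42304 = 0 - (-23854)/42304 = 0 - 1*(-11927/21152) = 0 + 11927/21152 = 11927/21152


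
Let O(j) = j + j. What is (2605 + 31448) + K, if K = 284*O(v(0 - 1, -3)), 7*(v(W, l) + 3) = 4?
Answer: 228715/7 ≈ 32674.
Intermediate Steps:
v(W, l) = -17/7 (v(W, l) = -3 + (⅐)*4 = -3 + 4/7 = -17/7)
O(j) = 2*j
K = -9656/7 (K = 284*(2*(-17/7)) = 284*(-34/7) = -9656/7 ≈ -1379.4)
(2605 + 31448) + K = (2605 + 31448) - 9656/7 = 34053 - 9656/7 = 228715/7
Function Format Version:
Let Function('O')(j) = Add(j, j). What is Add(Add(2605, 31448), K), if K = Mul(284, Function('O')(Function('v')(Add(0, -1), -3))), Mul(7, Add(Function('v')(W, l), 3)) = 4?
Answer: Rational(228715, 7) ≈ 32674.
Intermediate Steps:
Function('v')(W, l) = Rational(-17, 7) (Function('v')(W, l) = Add(-3, Mul(Rational(1, 7), 4)) = Add(-3, Rational(4, 7)) = Rational(-17, 7))
Function('O')(j) = Mul(2, j)
K = Rational(-9656, 7) (K = Mul(284, Mul(2, Rational(-17, 7))) = Mul(284, Rational(-34, 7)) = Rational(-9656, 7) ≈ -1379.4)
Add(Add(2605, 31448), K) = Add(Add(2605, 31448), Rational(-9656, 7)) = Add(34053, Rational(-9656, 7)) = Rational(228715, 7)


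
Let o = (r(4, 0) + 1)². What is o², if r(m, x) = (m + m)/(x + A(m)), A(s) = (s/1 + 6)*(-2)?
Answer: 81/625 ≈ 0.12960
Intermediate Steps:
A(s) = -12 - 2*s (A(s) = (s*1 + 6)*(-2) = (s + 6)*(-2) = (6 + s)*(-2) = -12 - 2*s)
r(m, x) = 2*m/(-12 + x - 2*m) (r(m, x) = (m + m)/(x + (-12 - 2*m)) = (2*m)/(-12 + x - 2*m) = 2*m/(-12 + x - 2*m))
o = 9/25 (o = (2*4/(-12 + 0 - 2*4) + 1)² = (2*4/(-12 + 0 - 8) + 1)² = (2*4/(-20) + 1)² = (2*4*(-1/20) + 1)² = (-⅖ + 1)² = (⅗)² = 9/25 ≈ 0.36000)
o² = (9/25)² = 81/625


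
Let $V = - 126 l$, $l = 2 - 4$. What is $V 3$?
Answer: $756$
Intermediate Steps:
$l = -2$ ($l = 2 - 4 = -2$)
$V = 252$ ($V = \left(-126\right) \left(-2\right) = 252$)
$V 3 = 252 \cdot 3 = 756$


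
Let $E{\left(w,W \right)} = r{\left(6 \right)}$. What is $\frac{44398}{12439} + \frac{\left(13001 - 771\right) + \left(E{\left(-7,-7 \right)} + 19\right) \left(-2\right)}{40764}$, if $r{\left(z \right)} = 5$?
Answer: $\frac{980685985}{253531698} \approx 3.8681$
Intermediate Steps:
$E{\left(w,W \right)} = 5$
$\frac{44398}{12439} + \frac{\left(13001 - 771\right) + \left(E{\left(-7,-7 \right)} + 19\right) \left(-2\right)}{40764} = \frac{44398}{12439} + \frac{\left(13001 - 771\right) + \left(5 + 19\right) \left(-2\right)}{40764} = 44398 \cdot \frac{1}{12439} + \left(12230 + 24 \left(-2\right)\right) \frac{1}{40764} = \frac{44398}{12439} + \left(12230 - 48\right) \frac{1}{40764} = \frac{44398}{12439} + 12182 \cdot \frac{1}{40764} = \frac{44398}{12439} + \frac{6091}{20382} = \frac{980685985}{253531698}$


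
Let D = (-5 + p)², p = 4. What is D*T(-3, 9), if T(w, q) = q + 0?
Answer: 9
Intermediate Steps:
T(w, q) = q
D = 1 (D = (-5 + 4)² = (-1)² = 1)
D*T(-3, 9) = 1*9 = 9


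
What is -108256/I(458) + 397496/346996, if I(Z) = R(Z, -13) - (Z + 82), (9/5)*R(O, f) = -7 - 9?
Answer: 1634823178/8241155 ≈ 198.37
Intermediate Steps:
R(O, f) = -80/9 (R(O, f) = 5*(-7 - 9)/9 = (5/9)*(-16) = -80/9)
I(Z) = -818/9 - Z (I(Z) = -80/9 - (Z + 82) = -80/9 - (82 + Z) = -80/9 + (-82 - Z) = -818/9 - Z)
-108256/I(458) + 397496/346996 = -108256/(-818/9 - 1*458) + 397496/346996 = -108256/(-818/9 - 458) + 397496*(1/346996) = -108256/(-4940/9) + 99374/86749 = -108256*(-9/4940) + 99374/86749 = 243576/1235 + 99374/86749 = 1634823178/8241155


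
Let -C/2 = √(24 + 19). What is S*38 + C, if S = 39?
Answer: 1482 - 2*√43 ≈ 1468.9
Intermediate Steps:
C = -2*√43 (C = -2*√(24 + 19) = -2*√43 ≈ -13.115)
S*38 + C = 39*38 - 2*√43 = 1482 - 2*√43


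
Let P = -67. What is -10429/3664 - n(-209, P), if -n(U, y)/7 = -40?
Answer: -1036349/3664 ≈ -282.85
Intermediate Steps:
n(U, y) = 280 (n(U, y) = -7*(-40) = 280)
-10429/3664 - n(-209, P) = -10429/3664 - 1*280 = -10429*1/3664 - 280 = -10429/3664 - 280 = -1036349/3664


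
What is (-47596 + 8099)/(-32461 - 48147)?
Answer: 39497/80608 ≈ 0.48999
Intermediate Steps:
(-47596 + 8099)/(-32461 - 48147) = -39497/(-80608) = -39497*(-1/80608) = 39497/80608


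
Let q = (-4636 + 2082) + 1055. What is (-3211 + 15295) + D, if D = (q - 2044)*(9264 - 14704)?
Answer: 19286004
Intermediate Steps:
q = -1499 (q = -2554 + 1055 = -1499)
D = 19273920 (D = (-1499 - 2044)*(9264 - 14704) = -3543*(-5440) = 19273920)
(-3211 + 15295) + D = (-3211 + 15295) + 19273920 = 12084 + 19273920 = 19286004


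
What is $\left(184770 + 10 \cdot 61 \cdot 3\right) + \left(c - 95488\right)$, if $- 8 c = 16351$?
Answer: $\frac{712545}{8} \approx 89068.0$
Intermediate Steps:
$c = - \frac{16351}{8}$ ($c = \left(- \frac{1}{8}\right) 16351 = - \frac{16351}{8} \approx -2043.9$)
$\left(184770 + 10 \cdot 61 \cdot 3\right) + \left(c - 95488\right) = \left(184770 + 10 \cdot 61 \cdot 3\right) - \frac{780255}{8} = \left(184770 + 610 \cdot 3\right) - \frac{780255}{8} = \left(184770 + 1830\right) - \frac{780255}{8} = 186600 - \frac{780255}{8} = \frac{712545}{8}$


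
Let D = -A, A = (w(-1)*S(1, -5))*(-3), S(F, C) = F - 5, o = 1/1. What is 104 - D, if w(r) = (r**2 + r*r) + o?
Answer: 140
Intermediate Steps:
o = 1 (o = 1*1 = 1)
S(F, C) = -5 + F
w(r) = 1 + 2*r**2 (w(r) = (r**2 + r*r) + 1 = (r**2 + r**2) + 1 = 2*r**2 + 1 = 1 + 2*r**2)
A = 36 (A = ((1 + 2*(-1)**2)*(-5 + 1))*(-3) = ((1 + 2*1)*(-4))*(-3) = ((1 + 2)*(-4))*(-3) = (3*(-4))*(-3) = -12*(-3) = 36)
D = -36 (D = -1*36 = -36)
104 - D = 104 - 1*(-36) = 104 + 36 = 140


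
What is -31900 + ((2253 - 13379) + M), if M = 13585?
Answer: -29441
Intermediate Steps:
-31900 + ((2253 - 13379) + M) = -31900 + ((2253 - 13379) + 13585) = -31900 + (-11126 + 13585) = -31900 + 2459 = -29441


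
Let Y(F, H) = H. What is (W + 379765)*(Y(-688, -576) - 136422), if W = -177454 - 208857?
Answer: 896788908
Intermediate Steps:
W = -386311
(W + 379765)*(Y(-688, -576) - 136422) = (-386311 + 379765)*(-576 - 136422) = -6546*(-136998) = 896788908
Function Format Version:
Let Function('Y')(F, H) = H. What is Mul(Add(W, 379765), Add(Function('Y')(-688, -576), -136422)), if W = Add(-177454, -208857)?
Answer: 896788908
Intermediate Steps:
W = -386311
Mul(Add(W, 379765), Add(Function('Y')(-688, -576), -136422)) = Mul(Add(-386311, 379765), Add(-576, -136422)) = Mul(-6546, -136998) = 896788908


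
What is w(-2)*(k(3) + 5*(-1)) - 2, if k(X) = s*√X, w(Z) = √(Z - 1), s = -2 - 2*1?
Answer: -2 - 12*I - 5*I*√3 ≈ -2.0 - 20.66*I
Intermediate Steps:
s = -4 (s = -2 - 2 = -4)
w(Z) = √(-1 + Z)
k(X) = -4*√X
w(-2)*(k(3) + 5*(-1)) - 2 = √(-1 - 2)*(-4*√3 + 5*(-1)) - 2 = √(-3)*(-4*√3 - 5) - 2 = (I*√3)*(-5 - 4*√3) - 2 = I*√3*(-5 - 4*√3) - 2 = -2 + I*√3*(-5 - 4*√3)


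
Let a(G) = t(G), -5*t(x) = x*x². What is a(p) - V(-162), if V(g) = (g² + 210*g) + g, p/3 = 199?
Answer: -212736483/5 ≈ -4.2547e+7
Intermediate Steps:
p = 597 (p = 3*199 = 597)
t(x) = -x³/5 (t(x) = -x*x²/5 = -x³/5)
V(g) = g² + 211*g
a(G) = -G³/5
a(p) - V(-162) = -⅕*597³ - (-162)*(211 - 162) = -⅕*212776173 - (-162)*49 = -212776173/5 - 1*(-7938) = -212776173/5 + 7938 = -212736483/5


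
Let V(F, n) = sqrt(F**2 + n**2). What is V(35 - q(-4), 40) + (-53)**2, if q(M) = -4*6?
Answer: 2809 + sqrt(5081) ≈ 2880.3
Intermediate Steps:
q(M) = -24
V(35 - q(-4), 40) + (-53)**2 = sqrt((35 - 1*(-24))**2 + 40**2) + (-53)**2 = sqrt((35 + 24)**2 + 1600) + 2809 = sqrt(59**2 + 1600) + 2809 = sqrt(3481 + 1600) + 2809 = sqrt(5081) + 2809 = 2809 + sqrt(5081)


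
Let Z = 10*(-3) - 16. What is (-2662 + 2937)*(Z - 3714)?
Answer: -1034000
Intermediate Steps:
Z = -46 (Z = -30 - 16 = -46)
(-2662 + 2937)*(Z - 3714) = (-2662 + 2937)*(-46 - 3714) = 275*(-3760) = -1034000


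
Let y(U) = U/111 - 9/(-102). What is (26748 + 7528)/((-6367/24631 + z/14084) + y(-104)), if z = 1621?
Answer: -2039752197995568/59039619955 ≈ -34549.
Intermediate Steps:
y(U) = 3/34 + U/111 (y(U) = U*(1/111) - 9*(-1/102) = U/111 + 3/34 = 3/34 + U/111)
(26748 + 7528)/((-6367/24631 + z/14084) + y(-104)) = (26748 + 7528)/((-6367/24631 + 1621/14084) + (3/34 + (1/111)*(-104))) = 34276/((-6367*1/24631 + 1621*(1/14084)) + (3/34 - 104/111)) = 34276/((-6367/24631 + 1621/14084) - 3203/3774) = 34276/(-49745977/346903004 - 3203/3774) = 34276/(-649435819505/654605968548) = 34276*(-654605968548/649435819505) = -2039752197995568/59039619955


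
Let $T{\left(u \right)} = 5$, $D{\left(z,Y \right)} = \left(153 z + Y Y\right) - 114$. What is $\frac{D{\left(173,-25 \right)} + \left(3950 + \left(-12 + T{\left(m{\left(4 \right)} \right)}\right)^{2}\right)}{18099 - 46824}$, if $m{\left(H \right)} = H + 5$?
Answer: $- \frac{30979}{28725} \approx -1.0785$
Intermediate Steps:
$D{\left(z,Y \right)} = -114 + Y^{2} + 153 z$ ($D{\left(z,Y \right)} = \left(153 z + Y^{2}\right) - 114 = \left(Y^{2} + 153 z\right) - 114 = -114 + Y^{2} + 153 z$)
$m{\left(H \right)} = 5 + H$
$\frac{D{\left(173,-25 \right)} + \left(3950 + \left(-12 + T{\left(m{\left(4 \right)} \right)}\right)^{2}\right)}{18099 - 46824} = \frac{\left(-114 + \left(-25\right)^{2} + 153 \cdot 173\right) + \left(3950 + \left(-12 + 5\right)^{2}\right)}{18099 - 46824} = \frac{\left(-114 + 625 + 26469\right) + \left(3950 + \left(-7\right)^{2}\right)}{-28725} = \left(26980 + \left(3950 + 49\right)\right) \left(- \frac{1}{28725}\right) = \left(26980 + 3999\right) \left(- \frac{1}{28725}\right) = 30979 \left(- \frac{1}{28725}\right) = - \frac{30979}{28725}$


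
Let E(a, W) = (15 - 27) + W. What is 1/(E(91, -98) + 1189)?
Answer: 1/1079 ≈ 0.00092678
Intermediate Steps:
E(a, W) = -12 + W
1/(E(91, -98) + 1189) = 1/((-12 - 98) + 1189) = 1/(-110 + 1189) = 1/1079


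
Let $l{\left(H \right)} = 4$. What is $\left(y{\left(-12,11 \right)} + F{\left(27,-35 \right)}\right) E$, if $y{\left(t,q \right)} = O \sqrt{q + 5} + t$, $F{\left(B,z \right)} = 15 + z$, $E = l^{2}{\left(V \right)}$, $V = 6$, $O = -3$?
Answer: $-704$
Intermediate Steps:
$E = 16$ ($E = 4^{2} = 16$)
$y{\left(t,q \right)} = t - 3 \sqrt{5 + q}$ ($y{\left(t,q \right)} = - 3 \sqrt{q + 5} + t = - 3 \sqrt{5 + q} + t = t - 3 \sqrt{5 + q}$)
$\left(y{\left(-12,11 \right)} + F{\left(27,-35 \right)}\right) E = \left(\left(-12 - 3 \sqrt{5 + 11}\right) + \left(15 - 35\right)\right) 16 = \left(\left(-12 - 3 \sqrt{16}\right) - 20\right) 16 = \left(\left(-12 - 12\right) - 20\right) 16 = \left(-24 - 20\right) 16 = \left(-44\right) 16 = -704$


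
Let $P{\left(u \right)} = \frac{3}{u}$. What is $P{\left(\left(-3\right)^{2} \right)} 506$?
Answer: $\frac{506}{3} \approx 168.67$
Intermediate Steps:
$P{\left(\left(-3\right)^{2} \right)} 506 = \frac{3}{\left(-3\right)^{2}} \cdot 506 = \frac{3}{9} \cdot 506 = 3 \cdot \frac{1}{9} \cdot 506 = \frac{1}{3} \cdot 506 = \frac{506}{3}$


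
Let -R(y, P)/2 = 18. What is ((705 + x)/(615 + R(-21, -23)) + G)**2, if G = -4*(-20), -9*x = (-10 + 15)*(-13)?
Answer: 179174424100/27154521 ≈ 6598.3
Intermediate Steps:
R(y, P) = -36 (R(y, P) = -2*18 = -36)
x = 65/9 (x = -(-10 + 15)*(-13)/9 = -5*(-13)/9 = -1/9*(-65) = 65/9 ≈ 7.2222)
G = 80
((705 + x)/(615 + R(-21, -23)) + G)**2 = ((705 + 65/9)/(615 - 36) + 80)**2 = ((6410/9)/579 + 80)**2 = ((6410/9)*(1/579) + 80)**2 = (6410/5211 + 80)**2 = (423290/5211)**2 = 179174424100/27154521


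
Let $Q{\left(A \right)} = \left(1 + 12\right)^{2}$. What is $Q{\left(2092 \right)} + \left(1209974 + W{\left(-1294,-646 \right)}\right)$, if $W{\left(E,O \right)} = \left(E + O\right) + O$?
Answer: $1207557$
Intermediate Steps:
$Q{\left(A \right)} = 169$ ($Q{\left(A \right)} = 13^{2} = 169$)
$W{\left(E,O \right)} = E + 2 O$
$Q{\left(2092 \right)} + \left(1209974 + W{\left(-1294,-646 \right)}\right) = 169 + \left(1209974 + \left(-1294 + 2 \left(-646\right)\right)\right) = 169 + \left(1209974 - 2586\right) = 169 + 1207388 = 1207557$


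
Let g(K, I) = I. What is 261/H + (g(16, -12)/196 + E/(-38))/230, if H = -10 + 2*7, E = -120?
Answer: 27949731/428260 ≈ 65.263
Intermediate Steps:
H = 4 (H = -10 + 14 = 4)
261/H + (g(16, -12)/196 + E/(-38))/230 = 261/4 + (-12/196 - 120/(-38))/230 = 261*(¼) + (-12*1/196 - 120*(-1/38))*(1/230) = 261/4 + (-3/49 + 60/19)*(1/230) = 261/4 + (2883/931)*(1/230) = 261/4 + 2883/214130 = 27949731/428260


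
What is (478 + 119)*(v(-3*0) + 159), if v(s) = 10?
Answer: 100893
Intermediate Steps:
(478 + 119)*(v(-3*0) + 159) = (478 + 119)*(10 + 159) = 597*169 = 100893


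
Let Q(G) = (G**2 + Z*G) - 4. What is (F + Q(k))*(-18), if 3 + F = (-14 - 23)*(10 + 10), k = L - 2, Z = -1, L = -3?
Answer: 12906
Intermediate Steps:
k = -5 (k = -3 - 2 = -5)
Q(G) = -4 + G**2 - G (Q(G) = (G**2 - G) - 4 = -4 + G**2 - G)
F = -743 (F = -3 + (-14 - 23)*(10 + 10) = -3 - 37*20 = -3 - 740 = -743)
(F + Q(k))*(-18) = (-743 + (-4 + (-5)**2 - 1*(-5)))*(-18) = (-743 + (-4 + 25 + 5))*(-18) = (-743 + 26)*(-18) = -717*(-18) = 12906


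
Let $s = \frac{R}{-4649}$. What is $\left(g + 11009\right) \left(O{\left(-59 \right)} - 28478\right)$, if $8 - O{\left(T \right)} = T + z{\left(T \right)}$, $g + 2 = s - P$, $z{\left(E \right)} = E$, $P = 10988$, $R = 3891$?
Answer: $- \frac{2394042880}{4649} \approx -5.1496 \cdot 10^{5}$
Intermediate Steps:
$s = - \frac{3891}{4649}$ ($s = \frac{3891}{-4649} = 3891 \left(- \frac{1}{4649}\right) = - \frac{3891}{4649} \approx -0.83695$)
$g = - \frac{51096401}{4649}$ ($g = -2 - \frac{51087103}{4649} = - \frac{51096401}{4649} \approx -10991.0$)
$O{\left(T \right)} = 8 - 2 T$ ($O{\left(T \right)} = 8 - \left(T + T\right) = 8 - 2 T$)
$\left(g + 11009\right) \left(O{\left(-59 \right)} - 28478\right) = \left(- \frac{51096401}{4649} + 11009\right) \left(\left(8 - -118\right) - 28478\right) = \frac{84440 \left(\left(8 + 118\right) - 28478\right)}{4649} = \frac{84440 \left(126 - 28478\right)}{4649} = \frac{84440}{4649} \left(-28352\right) = - \frac{2394042880}{4649}$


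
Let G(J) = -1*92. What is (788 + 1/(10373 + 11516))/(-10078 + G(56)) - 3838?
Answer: -284799588491/74203710 ≈ -3838.1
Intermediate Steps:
G(J) = -92
(788 + 1/(10373 + 11516))/(-10078 + G(56)) - 3838 = (788 + 1/(10373 + 11516))/(-10078 - 92) - 3838 = (788 + 1/21889)/(-10170) - 3838 = (788 + 1/21889)*(-1/10170) - 3838 = (17248533/21889)*(-1/10170) - 3838 = -5749511/74203710 - 3838 = -284799588491/74203710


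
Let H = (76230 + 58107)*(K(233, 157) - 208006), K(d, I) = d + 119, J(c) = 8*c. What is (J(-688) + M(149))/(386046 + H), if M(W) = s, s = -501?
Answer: 6005/27895229352 ≈ 2.1527e-7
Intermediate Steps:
K(d, I) = 119 + d
M(W) = -501
H = -27895615398 (H = (76230 + 58107)*((119 + 233) - 208006) = 134337*(352 - 208006) = 134337*(-207654) = -27895615398)
(J(-688) + M(149))/(386046 + H) = (8*(-688) - 501)/(386046 - 27895615398) = (-5504 - 501)/(-27895229352) = -6005*(-1/27895229352) = 6005/27895229352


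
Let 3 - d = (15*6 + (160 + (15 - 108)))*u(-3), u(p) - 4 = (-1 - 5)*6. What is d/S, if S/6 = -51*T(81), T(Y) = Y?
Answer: -5027/24786 ≈ -0.20282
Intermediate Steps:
u(p) = -32 (u(p) = 4 + (-1 - 5)*6 = 4 - 6*6 = 4 - 36 = -32)
d = 5027 (d = 3 - (15*6 + (160 + (15 - 108)))*(-32) = 3 - (90 + (160 - 93))*(-32) = 3 - (90 + 67)*(-32) = 3 - 157*(-32) = 3 - 1*(-5024) = 3 + 5024 = 5027)
S = -24786 (S = 6*(-51*81) = 6*(-4131) = -24786)
d/S = 5027/(-24786) = 5027*(-1/24786) = -5027/24786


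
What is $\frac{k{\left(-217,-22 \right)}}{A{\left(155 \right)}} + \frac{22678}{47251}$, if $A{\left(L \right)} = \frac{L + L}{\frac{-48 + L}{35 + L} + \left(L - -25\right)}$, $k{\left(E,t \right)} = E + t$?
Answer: $- \frac{386092839423}{2783083900} \approx -138.73$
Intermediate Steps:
$A{\left(L \right)} = \frac{2 L}{25 + L + \frac{-48 + L}{35 + L}}$ ($A{\left(L \right)} = \frac{2 L}{\frac{-48 + L}{35 + L} + \left(L + 25\right)} = \frac{2 L}{\frac{-48 + L}{35 + L} + \left(25 + L\right)} = \frac{2 L}{25 + L + \frac{-48 + L}{35 + L}}$)
$\frac{k{\left(-217,-22 \right)}}{A{\left(155 \right)}} + \frac{22678}{47251} = \frac{-217 - 22}{2 \cdot 155 \frac{1}{827 + 155^{2} + 61 \cdot 155} \left(35 + 155\right)} + \frac{22678}{47251} = - \frac{239}{2 \cdot 155 \frac{1}{827 + 24025 + 9455} \cdot 190} + 22678 \cdot \frac{1}{47251} = - \frac{239}{2 \cdot 155 \cdot \frac{1}{34307} \cdot 190} + \frac{22678}{47251} = - \frac{239}{\frac{58900}{34307}} + \frac{22678}{47251} = \left(-239\right) \frac{34307}{58900} + \frac{22678}{47251} = - \frac{8199373}{58900} + \frac{22678}{47251} = - \frac{386092839423}{2783083900}$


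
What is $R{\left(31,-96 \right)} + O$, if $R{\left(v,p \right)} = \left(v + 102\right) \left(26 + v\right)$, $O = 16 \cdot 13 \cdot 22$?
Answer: $12157$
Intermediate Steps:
$O = 4576$ ($O = 208 \cdot 22 = 4576$)
$R{\left(v,p \right)} = \left(26 + v\right) \left(102 + v\right)$ ($R{\left(v,p \right)} = \left(102 + v\right) \left(26 + v\right) = \left(26 + v\right) \left(102 + v\right)$)
$R{\left(31,-96 \right)} + O = \left(2652 + 31^{2} + 128 \cdot 31\right) + 4576 = \left(2652 + 961 + 3968\right) + 4576 = 7581 + 4576 = 12157$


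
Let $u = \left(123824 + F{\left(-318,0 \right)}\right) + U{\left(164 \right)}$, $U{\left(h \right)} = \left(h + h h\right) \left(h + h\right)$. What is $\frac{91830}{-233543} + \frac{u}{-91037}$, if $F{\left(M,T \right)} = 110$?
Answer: $- \frac{2110156780112}{21261054091} \approx -99.25$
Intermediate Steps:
$U{\left(h \right)} = 2 h \left(h + h^{2}\right)$ ($U{\left(h \right)} = \left(h + h^{2}\right) 2 h = 2 h \left(h + h^{2}\right)$)
$u = 8999614$ ($u = \left(123824 + 110\right) + 2 \cdot 164^{2} \left(1 + 164\right) = 123934 + 2 \cdot 26896 \cdot 165 = 123934 + 8875680 = 8999614$)
$\frac{91830}{-233543} + \frac{u}{-91037} = \frac{91830}{-233543} + \frac{8999614}{-91037} = 91830 \left(- \frac{1}{233543}\right) + 8999614 \left(- \frac{1}{91037}\right) = - \frac{91830}{233543} - \frac{8999614}{91037} = - \frac{2110156780112}{21261054091}$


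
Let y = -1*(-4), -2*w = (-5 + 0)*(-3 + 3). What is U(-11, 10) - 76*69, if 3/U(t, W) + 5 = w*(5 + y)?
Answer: -26223/5 ≈ -5244.6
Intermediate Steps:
w = 0 (w = -(-5 + 0)*(-3 + 3)/2 = -(-5)*0/2 = -½*0 = 0)
y = 4
U(t, W) = -⅗ (U(t, W) = 3/(-5 + 0*(5 + 4)) = 3/(-5 + 0*9) = 3/(-5 + 0) = 3/(-5) = 3*(-⅕) = -⅗)
U(-11, 10) - 76*69 = -⅗ - 76*69 = -⅗ - 5244 = -26223/5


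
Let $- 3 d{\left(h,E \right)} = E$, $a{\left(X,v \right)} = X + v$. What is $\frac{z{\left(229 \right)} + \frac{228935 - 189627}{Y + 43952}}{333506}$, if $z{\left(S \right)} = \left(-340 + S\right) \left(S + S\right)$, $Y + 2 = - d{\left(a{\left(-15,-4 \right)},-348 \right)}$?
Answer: $- \frac{17970916}{117894371} \approx -0.15243$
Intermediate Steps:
$d{\left(h,E \right)} = - \frac{E}{3}$
$Y = -118$ ($Y = -2 - \left(- \frac{1}{3}\right) \left(-348\right) = -2 - 116 = -118$)
$z{\left(S \right)} = 2 S \left(-340 + S\right)$ ($z{\left(S \right)} = \left(-340 + S\right) 2 S = 2 S \left(-340 + S\right)$)
$\frac{z{\left(229 \right)} + \frac{228935 - 189627}{Y + 43952}}{333506} = \frac{2 \cdot 229 \left(-340 + 229\right) + \frac{228935 - 189627}{-118 + 43952}}{333506} = \left(2 \cdot 229 \left(-111\right) + \frac{39308}{43834}\right) \frac{1}{333506} = \left(-50838 + 39308 \cdot \frac{1}{43834}\right) \frac{1}{333506} = \left(-50838 + \frac{634}{707}\right) \frac{1}{333506} = \left(- \frac{35941832}{707}\right) \frac{1}{333506} = - \frac{17970916}{117894371}$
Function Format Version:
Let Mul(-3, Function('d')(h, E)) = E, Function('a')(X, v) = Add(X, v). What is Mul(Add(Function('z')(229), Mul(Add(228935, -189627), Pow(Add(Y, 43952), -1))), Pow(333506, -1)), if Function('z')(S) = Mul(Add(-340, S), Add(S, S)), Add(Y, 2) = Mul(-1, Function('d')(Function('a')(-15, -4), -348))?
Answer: Rational(-17970916, 117894371) ≈ -0.15243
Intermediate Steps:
Function('d')(h, E) = Mul(Rational(-1, 3), E)
Y = -118 (Y = Add(-2, Mul(-1, Mul(Rational(-1, 3), -348))) = Add(-2, Mul(-1, 116)) = Add(-2, -116) = -118)
Function('z')(S) = Mul(2, S, Add(-340, S)) (Function('z')(S) = Mul(Add(-340, S), Mul(2, S)) = Mul(2, S, Add(-340, S)))
Mul(Add(Function('z')(229), Mul(Add(228935, -189627), Pow(Add(Y, 43952), -1))), Pow(333506, -1)) = Mul(Add(Mul(2, 229, Add(-340, 229)), Mul(Add(228935, -189627), Pow(Add(-118, 43952), -1))), Pow(333506, -1)) = Mul(Add(Mul(2, 229, -111), Mul(39308, Pow(43834, -1))), Rational(1, 333506)) = Mul(Add(-50838, Mul(39308, Rational(1, 43834))), Rational(1, 333506)) = Mul(Add(-50838, Rational(634, 707)), Rational(1, 333506)) = Mul(Rational(-35941832, 707), Rational(1, 333506)) = Rational(-17970916, 117894371)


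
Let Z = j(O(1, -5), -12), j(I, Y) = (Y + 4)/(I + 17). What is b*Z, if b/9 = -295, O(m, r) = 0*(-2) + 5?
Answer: 10620/11 ≈ 965.45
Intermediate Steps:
O(m, r) = 5 (O(m, r) = 0 + 5 = 5)
b = -2655 (b = 9*(-295) = -2655)
j(I, Y) = (4 + Y)/(17 + I)
Z = -4/11 (Z = (4 - 12)/(17 + 5) = -8/22 = (1/22)*(-8) = -4/11 ≈ -0.36364)
b*Z = -2655*(-4/11) = 10620/11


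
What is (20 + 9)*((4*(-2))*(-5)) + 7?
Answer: 1167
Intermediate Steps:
(20 + 9)*((4*(-2))*(-5)) + 7 = 29*(-8*(-5)) + 7 = 29*40 + 7 = 1160 + 7 = 1167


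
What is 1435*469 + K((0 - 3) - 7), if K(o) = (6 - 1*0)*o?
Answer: 672955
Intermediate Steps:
K(o) = 6*o (K(o) = (6 + 0)*o = 6*o)
1435*469 + K((0 - 3) - 7) = 1435*469 + 6*((0 - 3) - 7) = 673015 + 6*(-3 - 7) = 673015 + 6*(-10) = 673015 - 60 = 672955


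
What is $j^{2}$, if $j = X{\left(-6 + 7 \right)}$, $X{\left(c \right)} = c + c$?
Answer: $4$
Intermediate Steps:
$X{\left(c \right)} = 2 c$
$j = 2$ ($j = 2 \left(-6 + 7\right) = 2 \cdot 1 = 2$)
$j^{2} = 2^{2} = 4$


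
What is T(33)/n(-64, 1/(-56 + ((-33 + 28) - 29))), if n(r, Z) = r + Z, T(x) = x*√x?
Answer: -2970*√33/5761 ≈ -2.9615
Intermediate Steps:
T(x) = x^(3/2)
n(r, Z) = Z + r
T(33)/n(-64, 1/(-56 + ((-33 + 28) - 29))) = 33^(3/2)/(1/(-56 + ((-33 + 28) - 29)) - 64) = (33*√33)/(1/(-56 + (-5 - 29)) - 64) = (33*√33)/(1/(-56 - 34) - 64) = (33*√33)/(1/(-90) - 64) = (33*√33)/(-1/90 - 64) = (33*√33)/(-5761/90) = (33*√33)*(-90/5761) = -2970*√33/5761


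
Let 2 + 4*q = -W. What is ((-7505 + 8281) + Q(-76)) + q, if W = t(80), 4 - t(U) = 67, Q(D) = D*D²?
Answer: -1752739/4 ≈ -4.3819e+5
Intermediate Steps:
Q(D) = D³
t(U) = -63 (t(U) = 4 - 1*67 = 4 - 67 = -63)
W = -63
q = 61/4 (q = -½ + (-1*(-63))/4 = -½ + (¼)*63 = -½ + 63/4 = 61/4 ≈ 15.250)
((-7505 + 8281) + Q(-76)) + q = ((-7505 + 8281) + (-76)³) + 61/4 = (776 - 438976) + 61/4 = -438200 + 61/4 = -1752739/4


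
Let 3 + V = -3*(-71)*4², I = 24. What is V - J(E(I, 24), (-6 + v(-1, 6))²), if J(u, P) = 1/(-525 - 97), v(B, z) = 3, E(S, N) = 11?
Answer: 2117911/622 ≈ 3405.0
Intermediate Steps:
J(u, P) = -1/622 (J(u, P) = 1/(-622) = -1/622)
V = 3405 (V = -3 - 3*(-71)*4² = -3 + 213*16 = -3 + 3408 = 3405)
V - J(E(I, 24), (-6 + v(-1, 6))²) = 3405 - 1*(-1/622) = 3405 + 1/622 = 2117911/622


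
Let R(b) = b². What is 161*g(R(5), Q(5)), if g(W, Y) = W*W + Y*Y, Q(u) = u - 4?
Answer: 100786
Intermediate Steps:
Q(u) = -4 + u
g(W, Y) = W² + Y²
161*g(R(5), Q(5)) = 161*((5²)² + (-4 + 5)²) = 161*(25² + 1²) = 161*(625 + 1) = 161*626 = 100786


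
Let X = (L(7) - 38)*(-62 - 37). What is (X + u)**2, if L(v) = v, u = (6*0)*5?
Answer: 9418761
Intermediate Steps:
u = 0 (u = 0*5 = 0)
X = 3069 (X = (7 - 38)*(-62 - 37) = -31*(-99) = 3069)
(X + u)**2 = (3069 + 0)**2 = 3069**2 = 9418761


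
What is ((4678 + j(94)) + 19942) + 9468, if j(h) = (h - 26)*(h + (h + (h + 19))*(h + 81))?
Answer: 2503780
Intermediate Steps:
j(h) = (-26 + h)*(h + (19 + 2*h)*(81 + h)) (j(h) = (-26 + h)*(h + (h + (19 + h))*(81 + h)) = (-26 + h)*(h + (19 + 2*h)*(81 + h)))
((4678 + j(94)) + 19942) + 9468 = ((4678 + (-40014 - 3193*94 + 2*94**3 + 130*94**2)) + 19942) + 9468 = ((4678 + (-40014 - 300142 + 2*830584 + 130*8836)) + 19942) + 9468 = ((4678 + (-40014 - 300142 + 1661168 + 1148680)) + 19942) + 9468 = ((4678 + 2469692) + 19942) + 9468 = (2474370 + 19942) + 9468 = 2494312 + 9468 = 2503780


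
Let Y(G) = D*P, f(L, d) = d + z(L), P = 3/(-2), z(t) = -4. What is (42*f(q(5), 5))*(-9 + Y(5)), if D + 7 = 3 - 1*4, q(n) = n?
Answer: 126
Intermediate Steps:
P = -3/2 (P = 3*(-½) = -3/2 ≈ -1.5000)
f(L, d) = -4 + d (f(L, d) = d - 4 = -4 + d)
D = -8 (D = -7 + (3 - 1*4) = -7 + (3 - 4) = -7 - 1 = -8)
Y(G) = 12 (Y(G) = -8*(-3/2) = 12)
(42*f(q(5), 5))*(-9 + Y(5)) = (42*(-4 + 5))*(-9 + 12) = (42*1)*3 = 42*3 = 126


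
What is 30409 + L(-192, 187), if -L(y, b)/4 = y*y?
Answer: -117047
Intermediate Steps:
L(y, b) = -4*y² (L(y, b) = -4*y*y = -4*y²)
30409 + L(-192, 187) = 30409 - 4*(-192)² = 30409 - 4*36864 = 30409 - 147456 = -117047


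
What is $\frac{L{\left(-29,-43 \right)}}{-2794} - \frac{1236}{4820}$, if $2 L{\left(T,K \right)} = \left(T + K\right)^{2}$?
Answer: $- \frac{1993353}{1683385} \approx -1.1841$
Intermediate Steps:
$L{\left(T,K \right)} = \frac{\left(K + T\right)^{2}}{2}$ ($L{\left(T,K \right)} = \frac{\left(T + K\right)^{2}}{2} = \frac{\left(K + T\right)^{2}}{2}$)
$\frac{L{\left(-29,-43 \right)}}{-2794} - \frac{1236}{4820} = \frac{\frac{1}{2} \left(-43 - 29\right)^{2}}{-2794} - \frac{1236}{4820} = \frac{\left(-72\right)^{2}}{2} \left(- \frac{1}{2794}\right) - \frac{309}{1205} = \frac{1}{2} \cdot 5184 \left(- \frac{1}{2794}\right) - \frac{309}{1205} = 2592 \left(- \frac{1}{2794}\right) - \frac{309}{1205} = - \frac{1296}{1397} - \frac{309}{1205} = - \frac{1993353}{1683385}$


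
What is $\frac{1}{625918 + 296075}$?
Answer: $\frac{1}{921993} \approx 1.0846 \cdot 10^{-6}$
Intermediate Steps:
$\frac{1}{625918 + 296075} = \frac{1}{921993}$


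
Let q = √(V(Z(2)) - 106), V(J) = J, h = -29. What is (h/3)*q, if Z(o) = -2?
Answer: -58*I*√3 ≈ -100.46*I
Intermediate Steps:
q = 6*I*√3 (q = √(-2 - 106) = √(-108) = 6*I*√3 ≈ 10.392*I)
(h/3)*q = (-29/3)*(6*I*√3) = (-29*⅓)*(6*I*√3) = -58*I*√3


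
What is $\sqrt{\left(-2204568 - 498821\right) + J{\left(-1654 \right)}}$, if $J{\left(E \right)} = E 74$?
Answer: $i \sqrt{2825785} \approx 1681.0 i$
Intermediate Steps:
$J{\left(E \right)} = 74 E$
$\sqrt{\left(-2204568 - 498821\right) + J{\left(-1654 \right)}} = \sqrt{\left(-2204568 - 498821\right) + 74 \left(-1654\right)} = \sqrt{\left(-2204568 - 498821\right) - 122396} = \sqrt{-2703389 - 122396} = \sqrt{-2825785} = i \sqrt{2825785}$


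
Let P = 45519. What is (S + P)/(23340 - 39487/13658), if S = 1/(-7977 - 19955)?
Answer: 8682641272103/4451498162078 ≈ 1.9505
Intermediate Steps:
S = -1/27932 (S = 1/(-27932) = -1/27932 ≈ -3.5801e-5)
(S + P)/(23340 - 39487/13658) = (-1/27932 + 45519)/(23340 - 39487/13658) = 1271436707/(27932*(23340 - 39487*1/13658)) = 1271436707/(27932*(23340 - 39487/13658)) = 1271436707/(27932*(318738233/13658)) = (1271436707/27932)*(13658/318738233) = 8682641272103/4451498162078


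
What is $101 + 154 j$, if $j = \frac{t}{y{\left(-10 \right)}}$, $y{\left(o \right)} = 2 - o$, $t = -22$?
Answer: $- \frac{544}{3} \approx -181.33$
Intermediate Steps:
$j = - \frac{11}{6}$ ($j = - \frac{22}{2 - -10} = - \frac{22}{2 + 10} = - \frac{22}{12} = \left(-22\right) \frac{1}{12} = - \frac{11}{6} \approx -1.8333$)
$101 + 154 j = 101 + 154 \left(- \frac{11}{6}\right) = 101 - \frac{847}{3} = - \frac{544}{3}$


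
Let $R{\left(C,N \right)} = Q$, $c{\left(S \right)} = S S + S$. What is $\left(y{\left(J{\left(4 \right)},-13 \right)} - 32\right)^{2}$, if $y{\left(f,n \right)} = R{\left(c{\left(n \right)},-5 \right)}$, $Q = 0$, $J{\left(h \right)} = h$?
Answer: $1024$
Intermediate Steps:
$c{\left(S \right)} = S + S^{2}$ ($c{\left(S \right)} = S^{2} + S = S + S^{2}$)
$R{\left(C,N \right)} = 0$
$y{\left(f,n \right)} = 0$
$\left(y{\left(J{\left(4 \right)},-13 \right)} - 32\right)^{2} = \left(0 - 32\right)^{2} = \left(-32\right)^{2} = 1024$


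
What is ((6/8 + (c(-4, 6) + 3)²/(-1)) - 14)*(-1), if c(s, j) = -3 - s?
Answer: 117/4 ≈ 29.250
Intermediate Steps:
((6/8 + (c(-4, 6) + 3)²/(-1)) - 14)*(-1) = ((6/8 + ((-3 - 1*(-4)) + 3)²/(-1)) - 14)*(-1) = ((6*(⅛) + ((-3 + 4) + 3)²*(-1)) - 14)*(-1) = ((¾ + (1 + 3)²*(-1)) - 14)*(-1) = ((¾ + 4²*(-1)) - 14)*(-1) = ((¾ + 16*(-1)) - 14)*(-1) = ((¾ - 16) - 14)*(-1) = (-61/4 - 14)*(-1) = -117/4*(-1) = 117/4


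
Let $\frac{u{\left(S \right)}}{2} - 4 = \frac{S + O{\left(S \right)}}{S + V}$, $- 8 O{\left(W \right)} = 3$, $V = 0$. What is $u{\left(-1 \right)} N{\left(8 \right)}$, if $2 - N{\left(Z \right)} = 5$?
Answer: $- \frac{129}{4} \approx -32.25$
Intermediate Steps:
$O{\left(W \right)} = - \frac{3}{8}$ ($O{\left(W \right)} = \left(- \frac{1}{8}\right) 3 = - \frac{3}{8}$)
$N{\left(Z \right)} = -3$ ($N{\left(Z \right)} = 2 - 5 = -3$)
$u{\left(S \right)} = 8 + \frac{2 \left(- \frac{3}{8} + S\right)}{S}$ ($u{\left(S \right)} = 8 + 2 \frac{S - \frac{3}{8}}{S + 0} = 8 + 2 \frac{- \frac{3}{8} + S}{S} = 8 + \frac{2 \left(- \frac{3}{8} + S\right)}{S}$)
$u{\left(-1 \right)} N{\left(8 \right)} = \left(10 - \frac{3}{4 \left(-1\right)}\right) \left(-3\right) = \left(10 - - \frac{3}{4}\right) \left(-3\right) = \left(10 + \frac{3}{4}\right) \left(-3\right) = \frac{43}{4} \left(-3\right) = - \frac{129}{4}$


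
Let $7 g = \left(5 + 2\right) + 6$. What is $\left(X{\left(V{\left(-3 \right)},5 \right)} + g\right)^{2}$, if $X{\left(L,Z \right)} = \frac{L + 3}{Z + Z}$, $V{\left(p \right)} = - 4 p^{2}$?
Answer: $\frac{10201}{4900} \approx 2.0818$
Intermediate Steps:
$X{\left(L,Z \right)} = \frac{3 + L}{2 Z}$
$g = \frac{13}{7}$ ($g = \frac{\left(5 + 2\right) + 6}{7} = \frac{7 + 6}{7} = \frac{1}{7} \cdot 13 = \frac{13}{7} \approx 1.8571$)
$\left(X{\left(V{\left(-3 \right)},5 \right)} + g\right)^{2} = \left(\frac{3 - 4 \left(-3\right)^{2}}{2 \cdot 5} + \frac{13}{7}\right)^{2} = \left(\frac{1}{2} \cdot \frac{1}{5} \left(3 - 36\right) + \frac{13}{7}\right)^{2} = \left(\frac{1}{2} \cdot \frac{1}{5} \left(-33\right) + \frac{13}{7}\right)^{2} = \left(- \frac{33}{10} + \frac{13}{7}\right)^{2} = \left(- \frac{101}{70}\right)^{2} = \frac{10201}{4900}$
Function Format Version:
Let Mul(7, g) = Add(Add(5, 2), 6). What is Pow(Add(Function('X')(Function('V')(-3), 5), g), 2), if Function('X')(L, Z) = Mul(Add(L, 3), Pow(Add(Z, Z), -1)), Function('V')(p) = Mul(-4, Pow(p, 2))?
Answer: Rational(10201, 4900) ≈ 2.0818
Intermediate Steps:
Function('X')(L, Z) = Mul(Rational(1, 2), Pow(Z, -1), Add(3, L)) (Function('X')(L, Z) = Mul(Add(3, L), Pow(Mul(2, Z), -1)) = Mul(Add(3, L), Mul(Rational(1, 2), Pow(Z, -1))) = Mul(Rational(1, 2), Pow(Z, -1), Add(3, L)))
g = Rational(13, 7) (g = Mul(Rational(1, 7), Add(Add(5, 2), 6)) = Mul(Rational(1, 7), Add(7, 6)) = Mul(Rational(1, 7), 13) = Rational(13, 7) ≈ 1.8571)
Pow(Add(Function('X')(Function('V')(-3), 5), g), 2) = Pow(Add(Mul(Rational(1, 2), Pow(5, -1), Add(3, Mul(-4, Pow(-3, 2)))), Rational(13, 7)), 2) = Pow(Add(Mul(Rational(1, 2), Rational(1, 5), Add(3, Mul(-4, 9))), Rational(13, 7)), 2) = Pow(Add(Mul(Rational(1, 2), Rational(1, 5), Add(3, -36)), Rational(13, 7)), 2) = Pow(Add(Mul(Rational(1, 2), Rational(1, 5), -33), Rational(13, 7)), 2) = Pow(Add(Rational(-33, 10), Rational(13, 7)), 2) = Pow(Rational(-101, 70), 2) = Rational(10201, 4900)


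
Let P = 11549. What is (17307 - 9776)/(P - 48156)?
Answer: -7531/36607 ≈ -0.20573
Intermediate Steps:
(17307 - 9776)/(P - 48156) = (17307 - 9776)/(11549 - 48156) = 7531/(-36607) = 7531*(-1/36607) = -7531/36607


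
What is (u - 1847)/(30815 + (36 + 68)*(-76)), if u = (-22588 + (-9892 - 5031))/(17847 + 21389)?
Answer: -24168801/299645332 ≈ -0.080658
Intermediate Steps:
u = -37511/39236 (u = (-22588 - 14923)/39236 = -37511*1/39236 = -37511/39236 ≈ -0.95604)
(u - 1847)/(30815 + (36 + 68)*(-76)) = (-37511/39236 - 1847)/(30815 + (36 + 68)*(-76)) = -72506403/(39236*(30815 + 104*(-76))) = -72506403/(39236*(30815 - 7904)) = -72506403/39236/22911 = -72506403/39236*1/22911 = -24168801/299645332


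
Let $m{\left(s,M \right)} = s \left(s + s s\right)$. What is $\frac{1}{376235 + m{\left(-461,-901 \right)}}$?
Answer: $- \frac{1}{97383425} \approx -1.0269 \cdot 10^{-8}$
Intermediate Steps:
$m{\left(s,M \right)} = s \left(s + s^{2}\right)$
$\frac{1}{376235 + m{\left(-461,-901 \right)}} = \frac{1}{376235 + \left(-461\right)^{2} \left(1 - 461\right)} = \frac{1}{376235 + 212521 \left(-460\right)} = \frac{1}{376235 - 97759660} = \frac{1}{-97383425} = - \frac{1}{97383425}$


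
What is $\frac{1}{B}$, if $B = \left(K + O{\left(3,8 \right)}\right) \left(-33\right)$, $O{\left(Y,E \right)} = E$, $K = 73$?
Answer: $- \frac{1}{2673} \approx -0.00037411$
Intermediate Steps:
$B = -2673$ ($B = \left(73 + 8\right) \left(-33\right) = 81 \left(-33\right) = -2673$)
$\frac{1}{B} = \frac{1}{-2673} = - \frac{1}{2673}$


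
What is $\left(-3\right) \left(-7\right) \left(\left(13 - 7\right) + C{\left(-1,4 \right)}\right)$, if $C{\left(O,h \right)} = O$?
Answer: $105$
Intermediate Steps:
$\left(-3\right) \left(-7\right) \left(\left(13 - 7\right) + C{\left(-1,4 \right)}\right) = \left(-3\right) \left(-7\right) \left(\left(13 - 7\right) - 1\right) = 21 \left(6 - 1\right) = 21 \cdot 5 = 105$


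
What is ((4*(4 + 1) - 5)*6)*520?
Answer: 46800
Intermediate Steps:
((4*(4 + 1) - 5)*6)*520 = ((4*5 - 5)*6)*520 = ((20 - 5)*6)*520 = (15*6)*520 = 90*520 = 46800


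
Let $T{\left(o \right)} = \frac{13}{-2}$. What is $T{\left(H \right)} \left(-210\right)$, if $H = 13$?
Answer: $1365$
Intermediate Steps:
$T{\left(o \right)} = - \frac{13}{2}$ ($T{\left(o \right)} = 13 \left(- \frac{1}{2}\right) = - \frac{13}{2}$)
$T{\left(H \right)} \left(-210\right) = \left(- \frac{13}{2}\right) \left(-210\right) = 1365$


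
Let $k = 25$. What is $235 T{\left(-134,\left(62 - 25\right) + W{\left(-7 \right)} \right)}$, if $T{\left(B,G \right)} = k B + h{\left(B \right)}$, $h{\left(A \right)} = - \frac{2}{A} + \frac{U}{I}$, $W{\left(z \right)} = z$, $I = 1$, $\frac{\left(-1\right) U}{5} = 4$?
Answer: $- \frac{53060415}{67} \approx -7.9195 \cdot 10^{5}$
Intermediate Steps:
$U = -20$ ($U = \left(-5\right) 4 = -20$)
$h{\left(A \right)} = -20 - \frac{2}{A}$ ($h{\left(A \right)} = - \frac{2}{A} - \frac{20}{1} = - \frac{2}{A} - 20 = -20 - \frac{2}{A}$)
$T{\left(B,G \right)} = -20 - \frac{2}{B} + 25 B$ ($T{\left(B,G \right)} = 25 B - \left(20 + \frac{2}{B}\right) = -20 - \frac{2}{B} + 25 B$)
$235 T{\left(-134,\left(62 - 25\right) + W{\left(-7 \right)} \right)} = 235 \left(-20 - \frac{2}{-134} + 25 \left(-134\right)\right) = 235 \left(-20 - - \frac{1}{67} - 3350\right) = 235 \left(-20 + \frac{1}{67} - 3350\right) = 235 \left(- \frac{225789}{67}\right) = - \frac{53060415}{67}$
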